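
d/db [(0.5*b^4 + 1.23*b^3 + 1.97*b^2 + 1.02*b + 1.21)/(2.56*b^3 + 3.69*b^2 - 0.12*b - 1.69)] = (1.28*b^6 + 3.69*b^5 - 0.6845*b^4 - 8.8976*b^3 - 19.5291*b^2 - 15.5884*b - 1.5786)/(6.5536*b^6 + 18.8928*b^5 + 13.0017*b^4 - 9.5384*b^3 - 12.4578*b^2 + 0.4056*b + 2.8561)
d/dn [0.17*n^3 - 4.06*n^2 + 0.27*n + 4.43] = 0.51*n^2 - 8.12*n + 0.27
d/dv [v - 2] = 1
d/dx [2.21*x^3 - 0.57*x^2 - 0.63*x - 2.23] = 6.63*x^2 - 1.14*x - 0.63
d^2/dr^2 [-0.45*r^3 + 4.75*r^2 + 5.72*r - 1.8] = 9.5 - 2.7*r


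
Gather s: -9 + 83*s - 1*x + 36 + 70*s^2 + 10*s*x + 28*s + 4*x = 70*s^2 + s*(10*x + 111) + 3*x + 27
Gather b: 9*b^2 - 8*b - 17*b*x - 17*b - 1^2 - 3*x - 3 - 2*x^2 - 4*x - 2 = 9*b^2 + b*(-17*x - 25) - 2*x^2 - 7*x - 6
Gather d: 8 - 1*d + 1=9 - d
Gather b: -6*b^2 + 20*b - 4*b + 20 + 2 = -6*b^2 + 16*b + 22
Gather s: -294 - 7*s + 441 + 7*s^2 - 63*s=7*s^2 - 70*s + 147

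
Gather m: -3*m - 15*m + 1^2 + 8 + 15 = 24 - 18*m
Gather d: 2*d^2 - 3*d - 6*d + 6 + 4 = 2*d^2 - 9*d + 10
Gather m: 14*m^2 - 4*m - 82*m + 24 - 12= 14*m^2 - 86*m + 12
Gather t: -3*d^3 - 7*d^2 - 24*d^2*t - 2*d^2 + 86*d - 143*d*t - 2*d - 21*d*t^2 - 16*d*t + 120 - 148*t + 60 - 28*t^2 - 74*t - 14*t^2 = -3*d^3 - 9*d^2 + 84*d + t^2*(-21*d - 42) + t*(-24*d^2 - 159*d - 222) + 180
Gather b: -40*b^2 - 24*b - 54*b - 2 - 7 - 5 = -40*b^2 - 78*b - 14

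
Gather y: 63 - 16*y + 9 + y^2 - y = y^2 - 17*y + 72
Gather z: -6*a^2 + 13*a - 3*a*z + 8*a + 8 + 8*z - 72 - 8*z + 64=-6*a^2 - 3*a*z + 21*a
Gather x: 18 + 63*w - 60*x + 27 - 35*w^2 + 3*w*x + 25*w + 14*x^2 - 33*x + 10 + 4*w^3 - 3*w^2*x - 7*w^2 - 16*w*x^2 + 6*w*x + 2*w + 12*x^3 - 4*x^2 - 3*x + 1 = 4*w^3 - 42*w^2 + 90*w + 12*x^3 + x^2*(10 - 16*w) + x*(-3*w^2 + 9*w - 96) + 56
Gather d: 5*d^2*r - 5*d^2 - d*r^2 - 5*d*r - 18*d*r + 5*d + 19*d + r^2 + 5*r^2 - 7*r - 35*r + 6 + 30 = d^2*(5*r - 5) + d*(-r^2 - 23*r + 24) + 6*r^2 - 42*r + 36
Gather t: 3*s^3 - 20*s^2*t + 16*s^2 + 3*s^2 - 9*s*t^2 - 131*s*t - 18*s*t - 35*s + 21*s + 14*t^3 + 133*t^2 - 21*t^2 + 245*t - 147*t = 3*s^3 + 19*s^2 - 14*s + 14*t^3 + t^2*(112 - 9*s) + t*(-20*s^2 - 149*s + 98)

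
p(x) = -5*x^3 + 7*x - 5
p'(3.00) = -128.00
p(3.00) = -119.00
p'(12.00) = -2153.00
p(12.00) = -8561.00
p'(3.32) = -158.34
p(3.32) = -164.73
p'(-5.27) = -409.59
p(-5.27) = 689.93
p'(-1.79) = -41.06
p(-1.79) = 11.15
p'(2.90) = -119.15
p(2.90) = -106.64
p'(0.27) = 5.91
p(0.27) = -3.21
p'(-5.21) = -400.16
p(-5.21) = 665.63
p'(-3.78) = -207.33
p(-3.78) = 238.59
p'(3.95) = -227.04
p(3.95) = -285.50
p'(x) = 7 - 15*x^2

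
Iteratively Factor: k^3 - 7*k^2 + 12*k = (k - 4)*(k^2 - 3*k) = (k - 4)*(k - 3)*(k)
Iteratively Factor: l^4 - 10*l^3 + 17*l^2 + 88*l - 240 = (l - 5)*(l^3 - 5*l^2 - 8*l + 48) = (l - 5)*(l - 4)*(l^2 - l - 12) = (l - 5)*(l - 4)^2*(l + 3)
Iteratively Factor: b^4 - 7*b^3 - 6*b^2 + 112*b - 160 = (b + 4)*(b^3 - 11*b^2 + 38*b - 40) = (b - 5)*(b + 4)*(b^2 - 6*b + 8) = (b - 5)*(b - 2)*(b + 4)*(b - 4)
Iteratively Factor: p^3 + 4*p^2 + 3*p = (p + 3)*(p^2 + p) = (p + 1)*(p + 3)*(p)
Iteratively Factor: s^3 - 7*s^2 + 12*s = (s - 3)*(s^2 - 4*s) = s*(s - 3)*(s - 4)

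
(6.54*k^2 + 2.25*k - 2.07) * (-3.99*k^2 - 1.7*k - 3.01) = -26.0946*k^4 - 20.0955*k^3 - 15.2511*k^2 - 3.2535*k + 6.2307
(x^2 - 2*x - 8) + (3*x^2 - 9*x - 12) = 4*x^2 - 11*x - 20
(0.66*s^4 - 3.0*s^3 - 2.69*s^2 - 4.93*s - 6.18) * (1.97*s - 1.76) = 1.3002*s^5 - 7.0716*s^4 - 0.0192999999999994*s^3 - 4.9777*s^2 - 3.4978*s + 10.8768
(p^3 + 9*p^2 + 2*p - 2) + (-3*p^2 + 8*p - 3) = p^3 + 6*p^2 + 10*p - 5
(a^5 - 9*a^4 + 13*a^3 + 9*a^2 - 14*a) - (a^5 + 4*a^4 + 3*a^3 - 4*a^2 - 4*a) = -13*a^4 + 10*a^3 + 13*a^2 - 10*a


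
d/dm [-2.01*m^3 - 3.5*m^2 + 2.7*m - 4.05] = -6.03*m^2 - 7.0*m + 2.7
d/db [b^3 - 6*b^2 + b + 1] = 3*b^2 - 12*b + 1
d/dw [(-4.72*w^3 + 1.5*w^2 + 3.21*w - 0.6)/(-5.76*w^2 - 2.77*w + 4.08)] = (27.1872*w^4 + 26.1488*w^3 - 43.4382*w^2 + 5.328*w + 11.4348)/(33.1776*w^4 + 31.9104*w^3 - 39.3287*w^2 - 22.6032*w + 16.6464)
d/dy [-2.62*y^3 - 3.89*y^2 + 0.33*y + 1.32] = -7.86*y^2 - 7.78*y + 0.33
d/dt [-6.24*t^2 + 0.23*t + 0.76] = 0.23 - 12.48*t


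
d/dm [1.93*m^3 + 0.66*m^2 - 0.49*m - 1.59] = 5.79*m^2 + 1.32*m - 0.49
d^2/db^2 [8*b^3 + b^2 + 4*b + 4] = 48*b + 2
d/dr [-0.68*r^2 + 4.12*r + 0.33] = 4.12 - 1.36*r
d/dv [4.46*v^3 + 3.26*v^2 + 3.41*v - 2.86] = 13.38*v^2 + 6.52*v + 3.41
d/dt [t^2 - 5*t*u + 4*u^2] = 2*t - 5*u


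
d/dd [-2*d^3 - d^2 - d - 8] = -6*d^2 - 2*d - 1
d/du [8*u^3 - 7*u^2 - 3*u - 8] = 24*u^2 - 14*u - 3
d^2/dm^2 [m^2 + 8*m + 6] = 2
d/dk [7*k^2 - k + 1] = 14*k - 1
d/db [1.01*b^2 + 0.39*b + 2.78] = 2.02*b + 0.39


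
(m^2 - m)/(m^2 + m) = (m - 1)/(m + 1)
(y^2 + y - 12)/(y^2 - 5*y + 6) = (y + 4)/(y - 2)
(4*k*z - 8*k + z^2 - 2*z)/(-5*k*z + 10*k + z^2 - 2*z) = (4*k + z)/(-5*k + z)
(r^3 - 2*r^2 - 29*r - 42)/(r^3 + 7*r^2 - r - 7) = (r^3 - 2*r^2 - 29*r - 42)/(r^3 + 7*r^2 - r - 7)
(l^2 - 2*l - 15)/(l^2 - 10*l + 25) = (l + 3)/(l - 5)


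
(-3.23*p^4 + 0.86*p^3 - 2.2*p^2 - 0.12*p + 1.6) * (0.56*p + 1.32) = -1.8088*p^5 - 3.782*p^4 - 0.0968000000000002*p^3 - 2.9712*p^2 + 0.7376*p + 2.112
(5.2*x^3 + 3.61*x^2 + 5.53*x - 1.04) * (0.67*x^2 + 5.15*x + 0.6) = 3.484*x^5 + 29.1987*x^4 + 25.4166*x^3 + 29.9487*x^2 - 2.038*x - 0.624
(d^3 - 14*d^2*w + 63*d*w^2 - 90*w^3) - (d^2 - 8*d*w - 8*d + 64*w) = d^3 - 14*d^2*w - d^2 + 63*d*w^2 + 8*d*w + 8*d - 90*w^3 - 64*w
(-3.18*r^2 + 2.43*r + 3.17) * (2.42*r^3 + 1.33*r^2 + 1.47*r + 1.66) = -7.6956*r^5 + 1.6512*r^4 + 6.2287*r^3 + 2.5094*r^2 + 8.6937*r + 5.2622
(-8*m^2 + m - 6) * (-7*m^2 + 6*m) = 56*m^4 - 55*m^3 + 48*m^2 - 36*m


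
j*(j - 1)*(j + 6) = j^3 + 5*j^2 - 6*j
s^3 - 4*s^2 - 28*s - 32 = (s - 8)*(s + 2)^2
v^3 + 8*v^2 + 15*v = v*(v + 3)*(v + 5)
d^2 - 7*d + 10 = (d - 5)*(d - 2)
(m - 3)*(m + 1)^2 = m^3 - m^2 - 5*m - 3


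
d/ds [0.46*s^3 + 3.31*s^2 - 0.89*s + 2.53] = 1.38*s^2 + 6.62*s - 0.89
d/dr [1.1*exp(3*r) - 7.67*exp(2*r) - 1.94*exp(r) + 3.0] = (3.3*exp(2*r) - 15.34*exp(r) - 1.94)*exp(r)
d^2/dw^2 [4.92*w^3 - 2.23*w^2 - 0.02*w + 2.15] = 29.52*w - 4.46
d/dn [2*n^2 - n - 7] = 4*n - 1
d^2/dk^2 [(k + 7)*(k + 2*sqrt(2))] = 2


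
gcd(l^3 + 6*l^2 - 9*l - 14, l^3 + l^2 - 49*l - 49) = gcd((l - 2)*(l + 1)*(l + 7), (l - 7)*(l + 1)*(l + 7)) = l^2 + 8*l + 7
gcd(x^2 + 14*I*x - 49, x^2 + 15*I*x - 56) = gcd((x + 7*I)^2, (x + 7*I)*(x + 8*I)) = x + 7*I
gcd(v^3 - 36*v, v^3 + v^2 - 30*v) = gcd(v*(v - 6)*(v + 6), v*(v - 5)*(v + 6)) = v^2 + 6*v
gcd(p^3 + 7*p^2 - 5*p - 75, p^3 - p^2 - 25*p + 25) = p + 5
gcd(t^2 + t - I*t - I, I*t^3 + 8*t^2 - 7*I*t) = t - I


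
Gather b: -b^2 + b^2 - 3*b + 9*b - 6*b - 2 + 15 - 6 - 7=0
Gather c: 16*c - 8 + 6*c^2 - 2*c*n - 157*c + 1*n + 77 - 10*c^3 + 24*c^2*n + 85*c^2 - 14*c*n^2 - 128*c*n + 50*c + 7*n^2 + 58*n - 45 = -10*c^3 + c^2*(24*n + 91) + c*(-14*n^2 - 130*n - 91) + 7*n^2 + 59*n + 24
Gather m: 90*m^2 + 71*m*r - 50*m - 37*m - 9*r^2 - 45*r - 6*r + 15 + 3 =90*m^2 + m*(71*r - 87) - 9*r^2 - 51*r + 18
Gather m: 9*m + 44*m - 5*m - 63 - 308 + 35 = 48*m - 336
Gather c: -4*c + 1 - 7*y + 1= -4*c - 7*y + 2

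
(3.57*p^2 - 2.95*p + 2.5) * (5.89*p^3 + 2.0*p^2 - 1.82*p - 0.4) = 21.0273*p^5 - 10.2355*p^4 + 2.3276*p^3 + 8.941*p^2 - 3.37*p - 1.0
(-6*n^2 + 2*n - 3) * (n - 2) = -6*n^3 + 14*n^2 - 7*n + 6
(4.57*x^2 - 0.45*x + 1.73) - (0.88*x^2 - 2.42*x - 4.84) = 3.69*x^2 + 1.97*x + 6.57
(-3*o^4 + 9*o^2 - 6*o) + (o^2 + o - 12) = -3*o^4 + 10*o^2 - 5*o - 12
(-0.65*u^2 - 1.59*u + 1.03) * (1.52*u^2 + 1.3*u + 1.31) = -0.988*u^4 - 3.2618*u^3 - 1.3529*u^2 - 0.7439*u + 1.3493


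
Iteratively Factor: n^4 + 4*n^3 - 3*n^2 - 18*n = (n + 3)*(n^3 + n^2 - 6*n) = n*(n + 3)*(n^2 + n - 6) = n*(n + 3)^2*(n - 2)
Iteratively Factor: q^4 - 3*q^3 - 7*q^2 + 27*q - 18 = (q + 3)*(q^3 - 6*q^2 + 11*q - 6) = (q - 3)*(q + 3)*(q^2 - 3*q + 2) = (q - 3)*(q - 1)*(q + 3)*(q - 2)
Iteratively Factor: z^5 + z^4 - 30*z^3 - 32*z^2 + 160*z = (z - 5)*(z^4 + 6*z^3 - 32*z) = (z - 5)*(z + 4)*(z^3 + 2*z^2 - 8*z) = (z - 5)*(z + 4)^2*(z^2 - 2*z) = z*(z - 5)*(z + 4)^2*(z - 2)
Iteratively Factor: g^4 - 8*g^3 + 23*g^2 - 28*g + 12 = (g - 1)*(g^3 - 7*g^2 + 16*g - 12) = (g - 2)*(g - 1)*(g^2 - 5*g + 6) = (g - 2)^2*(g - 1)*(g - 3)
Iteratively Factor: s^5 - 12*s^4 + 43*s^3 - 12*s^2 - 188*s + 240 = (s + 2)*(s^4 - 14*s^3 + 71*s^2 - 154*s + 120) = (s - 4)*(s + 2)*(s^3 - 10*s^2 + 31*s - 30) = (s - 5)*(s - 4)*(s + 2)*(s^2 - 5*s + 6) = (s - 5)*(s - 4)*(s - 2)*(s + 2)*(s - 3)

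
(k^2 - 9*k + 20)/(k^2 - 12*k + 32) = (k - 5)/(k - 8)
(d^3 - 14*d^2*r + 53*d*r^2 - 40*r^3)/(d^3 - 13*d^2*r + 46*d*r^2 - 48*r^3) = (d^2 - 6*d*r + 5*r^2)/(d^2 - 5*d*r + 6*r^2)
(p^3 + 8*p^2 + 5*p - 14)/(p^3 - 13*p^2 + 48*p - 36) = (p^2 + 9*p + 14)/(p^2 - 12*p + 36)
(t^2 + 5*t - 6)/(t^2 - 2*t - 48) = (t - 1)/(t - 8)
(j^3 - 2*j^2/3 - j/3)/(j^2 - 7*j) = (3*j^2 - 2*j - 1)/(3*(j - 7))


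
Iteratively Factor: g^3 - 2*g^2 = (g)*(g^2 - 2*g) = g^2*(g - 2)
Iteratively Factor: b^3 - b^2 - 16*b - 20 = (b + 2)*(b^2 - 3*b - 10) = (b + 2)^2*(b - 5)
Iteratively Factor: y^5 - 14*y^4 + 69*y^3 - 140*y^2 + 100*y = (y)*(y^4 - 14*y^3 + 69*y^2 - 140*y + 100) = y*(y - 2)*(y^3 - 12*y^2 + 45*y - 50) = y*(y - 2)^2*(y^2 - 10*y + 25) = y*(y - 5)*(y - 2)^2*(y - 5)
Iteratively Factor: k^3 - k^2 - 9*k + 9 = (k - 3)*(k^2 + 2*k - 3) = (k - 3)*(k + 3)*(k - 1)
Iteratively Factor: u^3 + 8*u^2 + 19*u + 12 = (u + 3)*(u^2 + 5*u + 4) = (u + 3)*(u + 4)*(u + 1)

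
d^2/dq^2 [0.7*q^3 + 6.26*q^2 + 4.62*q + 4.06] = 4.2*q + 12.52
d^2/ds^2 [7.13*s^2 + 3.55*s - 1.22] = 14.2600000000000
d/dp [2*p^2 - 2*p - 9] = 4*p - 2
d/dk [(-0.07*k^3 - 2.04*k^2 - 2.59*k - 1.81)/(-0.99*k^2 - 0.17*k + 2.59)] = (0.0693*k^4 + 0.0238000000000005*k^3 - 2.7612*k^2 - 14.151*k - 7.0158)/(0.9801*k^4 + 0.3366*k^3 - 5.0993*k^2 - 0.8806*k + 6.7081)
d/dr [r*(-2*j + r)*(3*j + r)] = -6*j^2 + 2*j*r + 3*r^2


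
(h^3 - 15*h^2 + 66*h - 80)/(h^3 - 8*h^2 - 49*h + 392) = (h^2 - 7*h + 10)/(h^2 - 49)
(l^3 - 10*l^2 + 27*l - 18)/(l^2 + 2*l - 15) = (l^2 - 7*l + 6)/(l + 5)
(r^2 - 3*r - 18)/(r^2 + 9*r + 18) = (r - 6)/(r + 6)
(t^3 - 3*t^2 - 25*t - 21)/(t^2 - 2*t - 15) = (t^2 - 6*t - 7)/(t - 5)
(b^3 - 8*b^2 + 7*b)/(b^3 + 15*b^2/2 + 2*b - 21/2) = 2*b*(b - 7)/(2*b^2 + 17*b + 21)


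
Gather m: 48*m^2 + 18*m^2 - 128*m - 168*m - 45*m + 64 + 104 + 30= 66*m^2 - 341*m + 198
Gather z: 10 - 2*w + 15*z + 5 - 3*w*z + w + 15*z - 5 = -w + z*(30 - 3*w) + 10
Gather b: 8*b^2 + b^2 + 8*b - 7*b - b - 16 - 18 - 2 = 9*b^2 - 36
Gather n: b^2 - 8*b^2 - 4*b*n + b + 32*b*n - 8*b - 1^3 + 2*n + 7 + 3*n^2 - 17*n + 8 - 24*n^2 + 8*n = -7*b^2 - 7*b - 21*n^2 + n*(28*b - 7) + 14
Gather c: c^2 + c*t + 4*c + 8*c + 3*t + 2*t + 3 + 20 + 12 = c^2 + c*(t + 12) + 5*t + 35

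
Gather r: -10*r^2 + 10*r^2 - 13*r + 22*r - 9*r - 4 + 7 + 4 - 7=0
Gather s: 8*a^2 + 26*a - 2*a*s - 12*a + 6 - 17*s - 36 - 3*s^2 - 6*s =8*a^2 + 14*a - 3*s^2 + s*(-2*a - 23) - 30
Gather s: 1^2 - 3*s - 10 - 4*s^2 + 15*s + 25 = -4*s^2 + 12*s + 16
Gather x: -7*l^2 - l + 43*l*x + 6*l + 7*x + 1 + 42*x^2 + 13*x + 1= -7*l^2 + 5*l + 42*x^2 + x*(43*l + 20) + 2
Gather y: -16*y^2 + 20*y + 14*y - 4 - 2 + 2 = -16*y^2 + 34*y - 4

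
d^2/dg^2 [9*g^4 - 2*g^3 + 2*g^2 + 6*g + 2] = 108*g^2 - 12*g + 4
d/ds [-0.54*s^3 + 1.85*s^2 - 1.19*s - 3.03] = -1.62*s^2 + 3.7*s - 1.19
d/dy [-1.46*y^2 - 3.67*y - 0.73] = -2.92*y - 3.67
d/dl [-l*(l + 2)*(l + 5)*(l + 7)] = -4*l^3 - 42*l^2 - 118*l - 70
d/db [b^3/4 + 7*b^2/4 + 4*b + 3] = 3*b^2/4 + 7*b/2 + 4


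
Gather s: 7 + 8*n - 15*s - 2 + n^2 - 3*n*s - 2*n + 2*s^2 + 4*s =n^2 + 6*n + 2*s^2 + s*(-3*n - 11) + 5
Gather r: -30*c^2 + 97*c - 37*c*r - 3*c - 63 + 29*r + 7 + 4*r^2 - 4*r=-30*c^2 + 94*c + 4*r^2 + r*(25 - 37*c) - 56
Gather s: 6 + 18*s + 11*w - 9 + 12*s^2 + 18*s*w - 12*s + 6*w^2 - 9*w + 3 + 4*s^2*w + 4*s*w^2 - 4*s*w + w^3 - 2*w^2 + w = s^2*(4*w + 12) + s*(4*w^2 + 14*w + 6) + w^3 + 4*w^2 + 3*w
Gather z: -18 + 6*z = 6*z - 18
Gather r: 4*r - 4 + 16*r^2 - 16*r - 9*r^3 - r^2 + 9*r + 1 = -9*r^3 + 15*r^2 - 3*r - 3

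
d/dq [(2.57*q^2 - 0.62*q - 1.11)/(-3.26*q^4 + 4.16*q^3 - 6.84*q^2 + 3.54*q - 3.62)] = (16.7564*q^5 - 16.7548*q^4 - 9.316*q^3 + 18.7098*q^2 - 33.7916*q + 6.1738)/(10.6276*q^8 - 27.1232*q^7 + 61.9024*q^6 - 79.9896*q^5 + 99.8408*q^4 - 78.5456*q^3 + 62.0532*q^2 - 25.6296*q + 13.1044)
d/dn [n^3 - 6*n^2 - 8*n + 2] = 3*n^2 - 12*n - 8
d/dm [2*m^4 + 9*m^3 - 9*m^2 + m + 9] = 8*m^3 + 27*m^2 - 18*m + 1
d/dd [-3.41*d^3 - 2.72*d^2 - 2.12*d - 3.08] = -10.23*d^2 - 5.44*d - 2.12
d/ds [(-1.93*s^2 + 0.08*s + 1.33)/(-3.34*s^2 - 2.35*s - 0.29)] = (4.8027*s^2 + 10.0038*s + 3.1023)/(11.1556*s^4 + 15.698*s^3 + 7.4597*s^2 + 1.363*s + 0.0841)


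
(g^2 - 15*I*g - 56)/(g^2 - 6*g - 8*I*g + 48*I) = (g - 7*I)/(g - 6)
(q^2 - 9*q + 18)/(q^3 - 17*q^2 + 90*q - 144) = 1/(q - 8)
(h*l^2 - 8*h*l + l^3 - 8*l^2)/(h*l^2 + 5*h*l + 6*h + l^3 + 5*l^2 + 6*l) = l*(l - 8)/(l^2 + 5*l + 6)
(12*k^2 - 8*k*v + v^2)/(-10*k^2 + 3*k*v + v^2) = (-6*k + v)/(5*k + v)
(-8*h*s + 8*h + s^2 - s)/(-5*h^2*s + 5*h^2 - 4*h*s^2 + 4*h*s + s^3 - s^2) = (-8*h + s)/(-5*h^2 - 4*h*s + s^2)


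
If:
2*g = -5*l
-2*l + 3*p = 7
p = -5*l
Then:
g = 35/34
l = -7/17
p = 35/17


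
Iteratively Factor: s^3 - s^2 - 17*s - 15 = (s + 3)*(s^2 - 4*s - 5) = (s + 1)*(s + 3)*(s - 5)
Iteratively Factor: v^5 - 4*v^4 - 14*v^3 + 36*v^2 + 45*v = (v)*(v^4 - 4*v^3 - 14*v^2 + 36*v + 45) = v*(v - 3)*(v^3 - v^2 - 17*v - 15) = v*(v - 5)*(v - 3)*(v^2 + 4*v + 3) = v*(v - 5)*(v - 3)*(v + 1)*(v + 3)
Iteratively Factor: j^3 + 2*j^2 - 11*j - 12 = (j + 1)*(j^2 + j - 12) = (j + 1)*(j + 4)*(j - 3)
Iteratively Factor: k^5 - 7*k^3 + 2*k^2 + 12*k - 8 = (k - 1)*(k^4 + k^3 - 6*k^2 - 4*k + 8) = (k - 1)^2*(k^3 + 2*k^2 - 4*k - 8) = (k - 1)^2*(k + 2)*(k^2 - 4) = (k - 2)*(k - 1)^2*(k + 2)*(k + 2)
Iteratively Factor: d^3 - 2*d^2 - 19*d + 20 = (d - 1)*(d^2 - d - 20) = (d - 5)*(d - 1)*(d + 4)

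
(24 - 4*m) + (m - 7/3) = 65/3 - 3*m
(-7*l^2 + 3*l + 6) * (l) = -7*l^3 + 3*l^2 + 6*l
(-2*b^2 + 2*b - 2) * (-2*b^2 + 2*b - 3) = 4*b^4 - 8*b^3 + 14*b^2 - 10*b + 6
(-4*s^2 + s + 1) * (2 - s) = 4*s^3 - 9*s^2 + s + 2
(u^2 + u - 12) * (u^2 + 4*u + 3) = u^4 + 5*u^3 - 5*u^2 - 45*u - 36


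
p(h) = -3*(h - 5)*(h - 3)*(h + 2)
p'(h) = -3*(h - 5)*(h - 3) - 3*(h - 5)*(h + 2) - 3*(h - 3)*(h + 2) = -9*h^2 + 36*h + 3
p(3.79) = 16.60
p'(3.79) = 10.16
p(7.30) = -275.93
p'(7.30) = -213.81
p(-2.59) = 75.10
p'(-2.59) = -150.61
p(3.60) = 14.11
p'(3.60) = 15.96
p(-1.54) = -40.97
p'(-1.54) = -73.78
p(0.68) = -80.58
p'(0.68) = 23.32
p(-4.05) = 392.39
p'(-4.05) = -290.42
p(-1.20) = -62.50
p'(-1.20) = -53.16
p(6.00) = -72.00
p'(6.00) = -105.00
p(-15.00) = 14040.00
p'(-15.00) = -2562.00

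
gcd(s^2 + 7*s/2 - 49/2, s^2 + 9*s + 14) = s + 7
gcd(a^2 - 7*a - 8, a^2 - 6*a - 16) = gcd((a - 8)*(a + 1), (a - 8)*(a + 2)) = a - 8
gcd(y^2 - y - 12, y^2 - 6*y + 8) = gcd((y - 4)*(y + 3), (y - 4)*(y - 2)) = y - 4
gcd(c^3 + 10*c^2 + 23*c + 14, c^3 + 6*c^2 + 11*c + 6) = c^2 + 3*c + 2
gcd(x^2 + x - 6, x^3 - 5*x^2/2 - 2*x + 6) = x - 2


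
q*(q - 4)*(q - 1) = q^3 - 5*q^2 + 4*q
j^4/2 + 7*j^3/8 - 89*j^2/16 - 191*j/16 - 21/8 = (j/2 + 1)*(j - 7/2)*(j + 1/4)*(j + 3)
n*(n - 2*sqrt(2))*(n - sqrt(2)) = n^3 - 3*sqrt(2)*n^2 + 4*n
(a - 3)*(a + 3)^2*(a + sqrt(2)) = a^4 + sqrt(2)*a^3 + 3*a^3 - 9*a^2 + 3*sqrt(2)*a^2 - 27*a - 9*sqrt(2)*a - 27*sqrt(2)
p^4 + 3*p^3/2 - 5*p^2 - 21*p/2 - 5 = (p - 5/2)*(p + 1)^2*(p + 2)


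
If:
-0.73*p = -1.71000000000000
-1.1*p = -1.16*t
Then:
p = 2.34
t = 2.22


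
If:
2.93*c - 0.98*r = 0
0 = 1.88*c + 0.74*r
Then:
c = 0.00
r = 0.00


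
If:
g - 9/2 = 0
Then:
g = 9/2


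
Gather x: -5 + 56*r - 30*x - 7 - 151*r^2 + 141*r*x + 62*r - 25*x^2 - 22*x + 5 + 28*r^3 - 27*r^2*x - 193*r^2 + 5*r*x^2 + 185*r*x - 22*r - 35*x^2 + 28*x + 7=28*r^3 - 344*r^2 + 96*r + x^2*(5*r - 60) + x*(-27*r^2 + 326*r - 24)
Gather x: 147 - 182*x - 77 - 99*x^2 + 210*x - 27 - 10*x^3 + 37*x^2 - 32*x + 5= -10*x^3 - 62*x^2 - 4*x + 48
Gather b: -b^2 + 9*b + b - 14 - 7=-b^2 + 10*b - 21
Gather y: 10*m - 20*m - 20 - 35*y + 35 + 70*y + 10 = -10*m + 35*y + 25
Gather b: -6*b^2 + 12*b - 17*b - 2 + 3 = -6*b^2 - 5*b + 1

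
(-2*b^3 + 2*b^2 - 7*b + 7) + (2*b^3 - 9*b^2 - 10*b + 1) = -7*b^2 - 17*b + 8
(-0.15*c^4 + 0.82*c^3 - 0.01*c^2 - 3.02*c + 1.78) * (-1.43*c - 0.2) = 0.2145*c^5 - 1.1426*c^4 - 0.1497*c^3 + 4.3206*c^2 - 1.9414*c - 0.356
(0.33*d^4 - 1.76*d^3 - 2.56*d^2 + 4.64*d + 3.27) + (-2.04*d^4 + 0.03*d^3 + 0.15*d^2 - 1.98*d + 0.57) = -1.71*d^4 - 1.73*d^3 - 2.41*d^2 + 2.66*d + 3.84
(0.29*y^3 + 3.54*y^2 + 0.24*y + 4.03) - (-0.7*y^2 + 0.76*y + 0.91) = 0.29*y^3 + 4.24*y^2 - 0.52*y + 3.12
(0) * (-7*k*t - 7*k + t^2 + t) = 0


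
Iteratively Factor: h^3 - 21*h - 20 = (h + 1)*(h^2 - h - 20) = (h - 5)*(h + 1)*(h + 4)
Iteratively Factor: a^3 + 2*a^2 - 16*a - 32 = (a - 4)*(a^2 + 6*a + 8) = (a - 4)*(a + 2)*(a + 4)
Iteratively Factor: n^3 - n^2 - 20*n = (n - 5)*(n^2 + 4*n) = (n - 5)*(n + 4)*(n)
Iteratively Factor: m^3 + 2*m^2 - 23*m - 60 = (m + 4)*(m^2 - 2*m - 15) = (m + 3)*(m + 4)*(m - 5)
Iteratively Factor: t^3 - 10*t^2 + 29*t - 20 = (t - 1)*(t^2 - 9*t + 20) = (t - 5)*(t - 1)*(t - 4)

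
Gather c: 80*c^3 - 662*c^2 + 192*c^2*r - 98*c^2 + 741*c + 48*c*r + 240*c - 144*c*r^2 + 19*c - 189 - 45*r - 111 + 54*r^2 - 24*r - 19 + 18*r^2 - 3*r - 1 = 80*c^3 + c^2*(192*r - 760) + c*(-144*r^2 + 48*r + 1000) + 72*r^2 - 72*r - 320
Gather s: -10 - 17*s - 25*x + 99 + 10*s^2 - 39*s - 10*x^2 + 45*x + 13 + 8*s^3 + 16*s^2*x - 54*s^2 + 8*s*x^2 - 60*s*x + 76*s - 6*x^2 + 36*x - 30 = 8*s^3 + s^2*(16*x - 44) + s*(8*x^2 - 60*x + 20) - 16*x^2 + 56*x + 72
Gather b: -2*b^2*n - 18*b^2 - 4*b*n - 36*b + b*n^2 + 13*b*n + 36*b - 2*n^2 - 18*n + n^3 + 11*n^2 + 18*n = b^2*(-2*n - 18) + b*(n^2 + 9*n) + n^3 + 9*n^2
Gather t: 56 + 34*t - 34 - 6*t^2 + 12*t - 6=-6*t^2 + 46*t + 16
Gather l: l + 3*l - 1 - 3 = 4*l - 4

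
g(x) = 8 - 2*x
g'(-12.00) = -2.00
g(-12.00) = 32.00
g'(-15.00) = -2.00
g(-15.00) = 38.00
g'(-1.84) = -2.00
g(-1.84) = 11.68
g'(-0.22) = -2.00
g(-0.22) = 8.44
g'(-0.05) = -2.00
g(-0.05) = 8.10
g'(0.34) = -2.00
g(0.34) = 7.32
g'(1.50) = -2.00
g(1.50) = 5.00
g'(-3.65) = -2.00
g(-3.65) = 15.30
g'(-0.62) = -2.00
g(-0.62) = 9.24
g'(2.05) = -2.00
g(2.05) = 3.90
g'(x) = -2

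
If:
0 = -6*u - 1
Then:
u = -1/6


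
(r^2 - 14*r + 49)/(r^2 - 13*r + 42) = (r - 7)/(r - 6)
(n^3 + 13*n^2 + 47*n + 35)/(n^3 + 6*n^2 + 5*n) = (n + 7)/n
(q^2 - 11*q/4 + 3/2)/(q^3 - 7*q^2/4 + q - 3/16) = 4*(q - 2)/(4*q^2 - 4*q + 1)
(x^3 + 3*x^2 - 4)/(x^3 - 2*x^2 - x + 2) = (x^2 + 4*x + 4)/(x^2 - x - 2)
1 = 1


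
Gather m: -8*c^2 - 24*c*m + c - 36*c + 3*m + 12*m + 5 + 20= -8*c^2 - 35*c + m*(15 - 24*c) + 25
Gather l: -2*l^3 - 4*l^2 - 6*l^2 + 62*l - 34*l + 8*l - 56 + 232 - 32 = -2*l^3 - 10*l^2 + 36*l + 144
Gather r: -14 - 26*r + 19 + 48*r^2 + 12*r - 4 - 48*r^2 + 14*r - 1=0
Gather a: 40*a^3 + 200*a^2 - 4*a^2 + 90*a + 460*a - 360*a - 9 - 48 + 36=40*a^3 + 196*a^2 + 190*a - 21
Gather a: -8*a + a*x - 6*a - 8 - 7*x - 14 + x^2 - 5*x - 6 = a*(x - 14) + x^2 - 12*x - 28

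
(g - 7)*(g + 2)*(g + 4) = g^3 - g^2 - 34*g - 56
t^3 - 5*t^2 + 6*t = t*(t - 3)*(t - 2)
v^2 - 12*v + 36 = (v - 6)^2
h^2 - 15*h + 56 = (h - 8)*(h - 7)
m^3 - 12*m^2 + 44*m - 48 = (m - 6)*(m - 4)*(m - 2)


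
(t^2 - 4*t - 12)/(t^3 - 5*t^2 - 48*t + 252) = (t + 2)/(t^2 + t - 42)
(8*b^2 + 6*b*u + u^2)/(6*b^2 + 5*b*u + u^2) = (4*b + u)/(3*b + u)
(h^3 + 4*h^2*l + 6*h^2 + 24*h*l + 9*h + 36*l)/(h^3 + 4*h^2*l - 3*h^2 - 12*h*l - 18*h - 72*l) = (h + 3)/(h - 6)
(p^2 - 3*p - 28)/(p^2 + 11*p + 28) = (p - 7)/(p + 7)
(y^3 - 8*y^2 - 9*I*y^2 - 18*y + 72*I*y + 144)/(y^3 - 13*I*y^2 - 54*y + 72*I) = (y - 8)/(y - 4*I)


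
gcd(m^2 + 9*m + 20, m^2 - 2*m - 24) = m + 4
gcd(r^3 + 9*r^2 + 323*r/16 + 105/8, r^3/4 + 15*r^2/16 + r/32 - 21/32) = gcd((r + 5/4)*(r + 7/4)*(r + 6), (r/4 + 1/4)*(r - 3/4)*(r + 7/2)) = 1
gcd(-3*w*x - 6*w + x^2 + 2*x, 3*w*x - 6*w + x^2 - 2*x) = 1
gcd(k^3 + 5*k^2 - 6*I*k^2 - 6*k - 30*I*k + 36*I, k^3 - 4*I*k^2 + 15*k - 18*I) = k - 6*I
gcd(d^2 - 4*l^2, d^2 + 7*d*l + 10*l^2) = d + 2*l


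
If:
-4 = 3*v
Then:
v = -4/3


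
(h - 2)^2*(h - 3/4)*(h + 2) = h^4 - 11*h^3/4 - 5*h^2/2 + 11*h - 6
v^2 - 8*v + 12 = (v - 6)*(v - 2)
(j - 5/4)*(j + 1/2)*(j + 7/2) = j^3 + 11*j^2/4 - 13*j/4 - 35/16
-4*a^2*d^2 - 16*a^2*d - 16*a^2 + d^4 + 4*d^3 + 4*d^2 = (-2*a + d)*(2*a + d)*(d + 2)^2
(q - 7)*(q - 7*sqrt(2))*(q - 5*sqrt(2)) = q^3 - 12*sqrt(2)*q^2 - 7*q^2 + 70*q + 84*sqrt(2)*q - 490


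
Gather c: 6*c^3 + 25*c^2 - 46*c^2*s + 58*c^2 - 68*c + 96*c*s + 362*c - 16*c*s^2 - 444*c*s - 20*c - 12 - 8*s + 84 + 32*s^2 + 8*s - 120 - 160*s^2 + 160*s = 6*c^3 + c^2*(83 - 46*s) + c*(-16*s^2 - 348*s + 274) - 128*s^2 + 160*s - 48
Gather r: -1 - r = -r - 1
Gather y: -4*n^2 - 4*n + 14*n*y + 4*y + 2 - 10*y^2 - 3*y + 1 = -4*n^2 - 4*n - 10*y^2 + y*(14*n + 1) + 3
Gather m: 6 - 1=5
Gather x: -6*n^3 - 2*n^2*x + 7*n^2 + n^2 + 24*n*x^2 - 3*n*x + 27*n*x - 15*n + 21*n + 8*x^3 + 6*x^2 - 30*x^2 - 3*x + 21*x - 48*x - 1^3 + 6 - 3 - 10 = -6*n^3 + 8*n^2 + 6*n + 8*x^3 + x^2*(24*n - 24) + x*(-2*n^2 + 24*n - 30) - 8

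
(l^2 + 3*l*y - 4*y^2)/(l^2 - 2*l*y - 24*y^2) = (-l + y)/(-l + 6*y)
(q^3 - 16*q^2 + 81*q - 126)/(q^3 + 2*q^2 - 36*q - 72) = (q^2 - 10*q + 21)/(q^2 + 8*q + 12)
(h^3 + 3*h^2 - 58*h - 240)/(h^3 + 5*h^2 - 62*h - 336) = (h + 5)/(h + 7)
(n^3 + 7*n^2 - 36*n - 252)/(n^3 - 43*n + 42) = (n + 6)/(n - 1)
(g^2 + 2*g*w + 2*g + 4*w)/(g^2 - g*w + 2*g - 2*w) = (-g - 2*w)/(-g + w)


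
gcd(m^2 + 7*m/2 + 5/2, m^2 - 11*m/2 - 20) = m + 5/2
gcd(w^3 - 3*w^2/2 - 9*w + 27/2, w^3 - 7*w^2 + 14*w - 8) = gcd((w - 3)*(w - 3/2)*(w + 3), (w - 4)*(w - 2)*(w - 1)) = 1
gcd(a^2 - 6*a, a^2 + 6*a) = a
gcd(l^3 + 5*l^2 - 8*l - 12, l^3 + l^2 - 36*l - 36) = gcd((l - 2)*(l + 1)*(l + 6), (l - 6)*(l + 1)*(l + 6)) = l^2 + 7*l + 6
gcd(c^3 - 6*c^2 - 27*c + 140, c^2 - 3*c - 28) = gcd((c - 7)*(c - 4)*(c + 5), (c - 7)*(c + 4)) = c - 7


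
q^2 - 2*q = q*(q - 2)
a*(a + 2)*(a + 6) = a^3 + 8*a^2 + 12*a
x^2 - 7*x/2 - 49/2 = (x - 7)*(x + 7/2)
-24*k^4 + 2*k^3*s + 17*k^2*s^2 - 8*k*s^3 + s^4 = (-4*k + s)*(-3*k + s)*(-2*k + s)*(k + s)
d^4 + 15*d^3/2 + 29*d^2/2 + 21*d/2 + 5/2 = (d + 1/2)*(d + 1)^2*(d + 5)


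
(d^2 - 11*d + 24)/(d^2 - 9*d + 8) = (d - 3)/(d - 1)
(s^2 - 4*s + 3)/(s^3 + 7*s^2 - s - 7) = (s - 3)/(s^2 + 8*s + 7)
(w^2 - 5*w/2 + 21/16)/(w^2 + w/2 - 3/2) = (16*w^2 - 40*w + 21)/(8*(2*w^2 + w - 3))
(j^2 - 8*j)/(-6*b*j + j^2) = (8 - j)/(6*b - j)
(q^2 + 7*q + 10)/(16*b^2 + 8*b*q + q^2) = (q^2 + 7*q + 10)/(16*b^2 + 8*b*q + q^2)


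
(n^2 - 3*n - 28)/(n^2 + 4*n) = (n - 7)/n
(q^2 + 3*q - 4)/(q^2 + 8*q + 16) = (q - 1)/(q + 4)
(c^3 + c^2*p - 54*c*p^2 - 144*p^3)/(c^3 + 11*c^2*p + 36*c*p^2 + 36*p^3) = (c - 8*p)/(c + 2*p)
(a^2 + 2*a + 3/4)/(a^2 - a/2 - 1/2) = (a + 3/2)/(a - 1)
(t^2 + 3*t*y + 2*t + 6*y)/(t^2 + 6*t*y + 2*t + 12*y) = (t + 3*y)/(t + 6*y)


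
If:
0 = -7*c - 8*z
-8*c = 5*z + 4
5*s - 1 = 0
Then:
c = -32/29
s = 1/5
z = 28/29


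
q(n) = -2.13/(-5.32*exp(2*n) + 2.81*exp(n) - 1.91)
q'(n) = -2.13*(10.64*exp(2*n) - 2.81*exp(n))/(-5.32*exp(2*n) + 2.81*exp(n) - 1.91)^2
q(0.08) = 0.42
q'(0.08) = -0.77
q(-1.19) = 1.38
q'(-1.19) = -0.12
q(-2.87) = 1.20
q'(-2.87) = 0.09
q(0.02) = 0.47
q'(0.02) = -0.83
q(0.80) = 0.10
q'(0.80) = -0.20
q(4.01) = 0.00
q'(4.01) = -0.00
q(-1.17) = 1.37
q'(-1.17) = -0.14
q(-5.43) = 1.12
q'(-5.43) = 0.01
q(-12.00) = 1.12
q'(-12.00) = 0.00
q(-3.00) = 1.19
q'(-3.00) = 0.08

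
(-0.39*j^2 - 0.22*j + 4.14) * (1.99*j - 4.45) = -0.7761*j^3 + 1.2977*j^2 + 9.2176*j - 18.423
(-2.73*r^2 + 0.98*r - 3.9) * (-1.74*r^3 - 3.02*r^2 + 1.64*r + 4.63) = 4.7502*r^5 + 6.5394*r^4 - 0.6508*r^3 + 0.745300000000002*r^2 - 1.8586*r - 18.057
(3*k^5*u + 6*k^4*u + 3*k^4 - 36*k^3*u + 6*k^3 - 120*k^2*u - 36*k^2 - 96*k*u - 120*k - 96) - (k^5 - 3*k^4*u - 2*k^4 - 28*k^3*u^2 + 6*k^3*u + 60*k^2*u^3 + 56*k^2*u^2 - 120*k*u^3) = 3*k^5*u - k^5 + 9*k^4*u + 5*k^4 + 28*k^3*u^2 - 42*k^3*u + 6*k^3 - 60*k^2*u^3 - 56*k^2*u^2 - 120*k^2*u - 36*k^2 + 120*k*u^3 - 96*k*u - 120*k - 96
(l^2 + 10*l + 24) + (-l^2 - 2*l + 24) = 8*l + 48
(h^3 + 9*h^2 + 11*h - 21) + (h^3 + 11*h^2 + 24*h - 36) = 2*h^3 + 20*h^2 + 35*h - 57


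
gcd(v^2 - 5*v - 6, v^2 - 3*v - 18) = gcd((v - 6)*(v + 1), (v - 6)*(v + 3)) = v - 6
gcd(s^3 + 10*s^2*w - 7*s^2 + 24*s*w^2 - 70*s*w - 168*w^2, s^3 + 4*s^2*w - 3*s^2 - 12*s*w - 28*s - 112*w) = s^2 + 4*s*w - 7*s - 28*w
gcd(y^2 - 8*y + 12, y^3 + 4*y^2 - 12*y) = y - 2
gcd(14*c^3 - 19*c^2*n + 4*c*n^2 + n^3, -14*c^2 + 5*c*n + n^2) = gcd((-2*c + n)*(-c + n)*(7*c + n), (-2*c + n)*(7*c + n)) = 14*c^2 - 5*c*n - n^2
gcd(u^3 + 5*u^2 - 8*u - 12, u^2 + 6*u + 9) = 1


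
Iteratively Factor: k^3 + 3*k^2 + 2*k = (k + 1)*(k^2 + 2*k) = k*(k + 1)*(k + 2)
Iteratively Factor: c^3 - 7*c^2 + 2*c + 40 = (c - 4)*(c^2 - 3*c - 10) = (c - 5)*(c - 4)*(c + 2)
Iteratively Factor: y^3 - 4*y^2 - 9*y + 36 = (y - 4)*(y^2 - 9) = (y - 4)*(y - 3)*(y + 3)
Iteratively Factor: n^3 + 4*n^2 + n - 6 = (n + 2)*(n^2 + 2*n - 3) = (n - 1)*(n + 2)*(n + 3)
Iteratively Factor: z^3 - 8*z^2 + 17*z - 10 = (z - 1)*(z^2 - 7*z + 10) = (z - 2)*(z - 1)*(z - 5)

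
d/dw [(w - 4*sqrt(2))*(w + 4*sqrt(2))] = 2*w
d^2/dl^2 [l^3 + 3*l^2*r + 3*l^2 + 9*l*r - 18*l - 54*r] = 6*l + 6*r + 6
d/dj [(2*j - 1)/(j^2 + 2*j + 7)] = 2*(-j^2 + j + 8)/(j^4 + 4*j^3 + 18*j^2 + 28*j + 49)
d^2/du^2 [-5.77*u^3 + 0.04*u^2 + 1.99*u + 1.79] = 0.08 - 34.62*u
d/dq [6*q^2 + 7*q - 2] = 12*q + 7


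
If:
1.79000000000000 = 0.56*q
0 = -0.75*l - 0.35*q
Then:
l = -1.49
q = 3.20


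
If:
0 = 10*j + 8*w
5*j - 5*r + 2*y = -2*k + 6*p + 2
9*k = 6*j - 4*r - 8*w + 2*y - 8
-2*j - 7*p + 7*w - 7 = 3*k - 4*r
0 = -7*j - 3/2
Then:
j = -3/14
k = 62*y/659 - 701/659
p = 82*y/659 - 17715/36904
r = 190*y/659 - 8557/18452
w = 15/56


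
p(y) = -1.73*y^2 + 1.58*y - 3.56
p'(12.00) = -39.94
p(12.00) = -233.72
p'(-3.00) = 11.96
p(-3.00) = -23.87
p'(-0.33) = 2.72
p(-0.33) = -4.27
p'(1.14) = -2.36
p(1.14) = -4.01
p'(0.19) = 0.92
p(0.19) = -3.32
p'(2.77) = -8.00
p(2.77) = -12.46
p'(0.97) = -1.78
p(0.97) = -3.66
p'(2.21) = -6.07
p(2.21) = -8.52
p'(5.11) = -16.10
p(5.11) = -40.66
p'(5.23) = -16.52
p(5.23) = -42.62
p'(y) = 1.58 - 3.46*y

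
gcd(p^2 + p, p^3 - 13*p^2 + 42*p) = p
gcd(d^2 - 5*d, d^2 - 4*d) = d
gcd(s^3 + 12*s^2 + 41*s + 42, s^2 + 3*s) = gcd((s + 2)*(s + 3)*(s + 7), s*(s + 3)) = s + 3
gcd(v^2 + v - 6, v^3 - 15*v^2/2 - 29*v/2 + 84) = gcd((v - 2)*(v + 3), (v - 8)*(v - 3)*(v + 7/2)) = 1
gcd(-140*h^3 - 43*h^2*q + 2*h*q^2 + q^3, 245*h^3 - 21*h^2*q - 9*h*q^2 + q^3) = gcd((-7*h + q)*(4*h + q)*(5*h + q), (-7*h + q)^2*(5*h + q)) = -35*h^2 - 2*h*q + q^2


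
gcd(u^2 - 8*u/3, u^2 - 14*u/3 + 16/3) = u - 8/3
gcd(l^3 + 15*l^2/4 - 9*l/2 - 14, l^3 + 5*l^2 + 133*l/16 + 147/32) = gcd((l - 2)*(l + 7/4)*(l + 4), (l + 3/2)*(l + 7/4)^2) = l + 7/4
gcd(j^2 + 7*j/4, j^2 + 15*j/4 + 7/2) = j + 7/4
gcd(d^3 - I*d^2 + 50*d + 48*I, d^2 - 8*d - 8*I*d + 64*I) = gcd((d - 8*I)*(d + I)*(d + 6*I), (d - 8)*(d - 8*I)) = d - 8*I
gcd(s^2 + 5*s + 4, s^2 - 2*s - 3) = s + 1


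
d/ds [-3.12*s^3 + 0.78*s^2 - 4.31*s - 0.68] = -9.36*s^2 + 1.56*s - 4.31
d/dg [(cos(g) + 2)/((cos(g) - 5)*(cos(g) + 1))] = (cos(g)^2 + 4*cos(g) - 3)*sin(g)/((cos(g) - 5)^2*(cos(g) + 1)^2)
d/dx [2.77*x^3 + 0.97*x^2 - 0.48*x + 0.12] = 8.31*x^2 + 1.94*x - 0.48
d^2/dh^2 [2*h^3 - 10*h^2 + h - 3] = 12*h - 20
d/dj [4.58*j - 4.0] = 4.58000000000000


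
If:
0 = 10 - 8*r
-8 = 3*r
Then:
No Solution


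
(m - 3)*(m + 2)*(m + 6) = m^3 + 5*m^2 - 12*m - 36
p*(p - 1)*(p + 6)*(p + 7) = p^4 + 12*p^3 + 29*p^2 - 42*p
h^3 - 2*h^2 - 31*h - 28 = (h - 7)*(h + 1)*(h + 4)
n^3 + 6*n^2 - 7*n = n*(n - 1)*(n + 7)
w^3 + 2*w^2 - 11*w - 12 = (w - 3)*(w + 1)*(w + 4)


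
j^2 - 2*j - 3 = (j - 3)*(j + 1)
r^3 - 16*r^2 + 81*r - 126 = (r - 7)*(r - 6)*(r - 3)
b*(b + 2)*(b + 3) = b^3 + 5*b^2 + 6*b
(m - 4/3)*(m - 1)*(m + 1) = m^3 - 4*m^2/3 - m + 4/3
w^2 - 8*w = w*(w - 8)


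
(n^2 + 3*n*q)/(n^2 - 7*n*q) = (n + 3*q)/(n - 7*q)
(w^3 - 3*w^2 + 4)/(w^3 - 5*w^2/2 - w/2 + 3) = 2*(w - 2)/(2*w - 3)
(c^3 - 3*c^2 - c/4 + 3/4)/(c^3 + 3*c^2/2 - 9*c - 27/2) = (4*c^2 - 1)/(2*(2*c^2 + 9*c + 9))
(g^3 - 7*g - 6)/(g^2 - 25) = (g^3 - 7*g - 6)/(g^2 - 25)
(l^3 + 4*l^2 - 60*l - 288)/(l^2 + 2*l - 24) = (l^2 - 2*l - 48)/(l - 4)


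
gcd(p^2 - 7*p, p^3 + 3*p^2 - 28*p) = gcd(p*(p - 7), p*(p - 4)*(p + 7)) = p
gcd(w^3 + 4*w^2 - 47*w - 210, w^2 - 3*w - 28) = w - 7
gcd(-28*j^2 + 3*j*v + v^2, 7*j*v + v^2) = 7*j + v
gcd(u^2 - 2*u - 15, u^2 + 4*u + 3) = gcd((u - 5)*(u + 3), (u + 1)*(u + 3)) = u + 3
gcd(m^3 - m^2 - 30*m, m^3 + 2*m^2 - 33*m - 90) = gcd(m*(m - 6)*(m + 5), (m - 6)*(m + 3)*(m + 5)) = m^2 - m - 30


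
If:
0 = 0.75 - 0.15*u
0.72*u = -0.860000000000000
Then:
No Solution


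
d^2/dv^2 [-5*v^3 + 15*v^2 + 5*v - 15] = 30 - 30*v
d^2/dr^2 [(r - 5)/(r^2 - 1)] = 2*(4*r^2*(r - 5) + (5 - 3*r)*(r^2 - 1))/(r^2 - 1)^3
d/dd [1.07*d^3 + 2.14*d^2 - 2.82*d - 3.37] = 3.21*d^2 + 4.28*d - 2.82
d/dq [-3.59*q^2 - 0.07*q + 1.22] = -7.18*q - 0.07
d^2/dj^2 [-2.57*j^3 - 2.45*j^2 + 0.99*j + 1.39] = -15.42*j - 4.9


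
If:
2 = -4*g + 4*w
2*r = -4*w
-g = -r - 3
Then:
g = 2/3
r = -7/3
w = 7/6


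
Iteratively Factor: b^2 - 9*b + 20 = (b - 4)*(b - 5)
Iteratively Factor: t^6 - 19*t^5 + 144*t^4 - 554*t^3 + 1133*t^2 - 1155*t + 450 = (t - 2)*(t^5 - 17*t^4 + 110*t^3 - 334*t^2 + 465*t - 225) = (t - 3)*(t - 2)*(t^4 - 14*t^3 + 68*t^2 - 130*t + 75) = (t - 5)*(t - 3)*(t - 2)*(t^3 - 9*t^2 + 23*t - 15) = (t - 5)*(t - 3)^2*(t - 2)*(t^2 - 6*t + 5) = (t - 5)*(t - 3)^2*(t - 2)*(t - 1)*(t - 5)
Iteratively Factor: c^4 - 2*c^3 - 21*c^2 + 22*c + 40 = (c - 2)*(c^3 - 21*c - 20) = (c - 5)*(c - 2)*(c^2 + 5*c + 4) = (c - 5)*(c - 2)*(c + 4)*(c + 1)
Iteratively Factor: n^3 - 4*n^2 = (n)*(n^2 - 4*n) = n^2*(n - 4)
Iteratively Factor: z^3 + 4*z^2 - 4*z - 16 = (z - 2)*(z^2 + 6*z + 8) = (z - 2)*(z + 4)*(z + 2)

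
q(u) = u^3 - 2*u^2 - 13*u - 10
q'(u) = 3*u^2 - 4*u - 13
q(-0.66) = -2.58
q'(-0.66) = -9.05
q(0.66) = -19.16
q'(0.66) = -14.33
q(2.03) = -36.27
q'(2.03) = -8.76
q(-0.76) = -1.71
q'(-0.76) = -8.23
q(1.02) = -24.28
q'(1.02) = -13.96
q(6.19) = 70.07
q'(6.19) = 77.19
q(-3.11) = -18.99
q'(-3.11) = 28.46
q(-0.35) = -5.74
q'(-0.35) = -11.23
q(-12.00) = -1870.00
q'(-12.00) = 467.00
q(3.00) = -40.00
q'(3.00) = 2.00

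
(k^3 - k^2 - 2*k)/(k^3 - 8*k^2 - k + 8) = k*(k - 2)/(k^2 - 9*k + 8)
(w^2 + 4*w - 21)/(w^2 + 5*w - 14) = (w - 3)/(w - 2)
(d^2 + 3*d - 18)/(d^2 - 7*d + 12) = (d + 6)/(d - 4)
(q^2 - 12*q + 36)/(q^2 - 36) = (q - 6)/(q + 6)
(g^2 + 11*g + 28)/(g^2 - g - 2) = (g^2 + 11*g + 28)/(g^2 - g - 2)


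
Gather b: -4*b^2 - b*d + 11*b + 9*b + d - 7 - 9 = -4*b^2 + b*(20 - d) + d - 16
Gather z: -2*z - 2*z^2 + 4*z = -2*z^2 + 2*z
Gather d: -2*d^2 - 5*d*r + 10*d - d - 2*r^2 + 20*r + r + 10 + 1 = -2*d^2 + d*(9 - 5*r) - 2*r^2 + 21*r + 11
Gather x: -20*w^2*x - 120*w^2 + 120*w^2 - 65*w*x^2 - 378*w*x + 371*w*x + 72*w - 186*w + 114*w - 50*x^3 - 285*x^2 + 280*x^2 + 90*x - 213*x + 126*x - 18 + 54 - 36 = -50*x^3 + x^2*(-65*w - 5) + x*(-20*w^2 - 7*w + 3)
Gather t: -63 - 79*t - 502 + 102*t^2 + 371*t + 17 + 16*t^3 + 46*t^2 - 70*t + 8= 16*t^3 + 148*t^2 + 222*t - 540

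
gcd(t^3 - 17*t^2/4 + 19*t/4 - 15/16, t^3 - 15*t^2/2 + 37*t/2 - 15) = t - 5/2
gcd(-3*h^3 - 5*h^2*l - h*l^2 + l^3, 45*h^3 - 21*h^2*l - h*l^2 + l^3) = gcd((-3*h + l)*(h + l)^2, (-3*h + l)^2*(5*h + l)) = 3*h - l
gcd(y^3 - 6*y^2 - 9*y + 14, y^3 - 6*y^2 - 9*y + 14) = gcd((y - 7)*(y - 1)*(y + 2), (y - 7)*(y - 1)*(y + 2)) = y^3 - 6*y^2 - 9*y + 14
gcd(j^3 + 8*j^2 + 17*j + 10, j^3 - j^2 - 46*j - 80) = j^2 + 7*j + 10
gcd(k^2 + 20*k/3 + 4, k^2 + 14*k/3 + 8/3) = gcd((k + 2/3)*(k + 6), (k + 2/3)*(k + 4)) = k + 2/3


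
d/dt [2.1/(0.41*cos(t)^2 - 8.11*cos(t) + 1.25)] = (1.722*cos(t) - 17.031)*sin(t)/(0.41*cos(t)^2 - 8.11*cos(t) + 1.25)^2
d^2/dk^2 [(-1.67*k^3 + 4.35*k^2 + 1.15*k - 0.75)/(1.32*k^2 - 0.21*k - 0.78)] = (1.4210854715202e-14*k^4 + 2.833002*k^3 + 17.390484*k^2 + 2.255472*k + 3.30579)/(2.299968*k^6 - 1.097712*k^5 - 3.90258*k^4 + 1.288035*k^3 + 2.30607*k^2 - 0.383292*k - 0.474552)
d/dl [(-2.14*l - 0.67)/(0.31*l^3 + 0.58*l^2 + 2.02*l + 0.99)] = (1.3268*l^3 + 1.8643*l^2 + 0.7772*l - 0.7652)/(0.0961*l^6 + 0.3596*l^5 + 1.5888*l^4 + 2.957*l^3 + 5.2288*l^2 + 3.9996*l + 0.9801)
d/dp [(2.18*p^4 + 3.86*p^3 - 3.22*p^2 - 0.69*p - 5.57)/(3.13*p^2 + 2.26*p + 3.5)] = (13.6468*p^5 + 26.8622*p^4 + 47.9672*p^3 + 35.4125*p^2 + 12.3282*p + 10.1732)/(9.7969*p^4 + 14.1476*p^3 + 27.0176*p^2 + 15.82*p + 12.25)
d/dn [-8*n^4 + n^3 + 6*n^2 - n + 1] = -32*n^3 + 3*n^2 + 12*n - 1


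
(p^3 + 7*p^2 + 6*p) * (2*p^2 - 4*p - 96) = 2*p^5 + 10*p^4 - 112*p^3 - 696*p^2 - 576*p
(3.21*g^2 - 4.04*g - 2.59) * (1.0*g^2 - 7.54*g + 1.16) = 3.21*g^4 - 28.2434*g^3 + 31.5952*g^2 + 14.8422*g - 3.0044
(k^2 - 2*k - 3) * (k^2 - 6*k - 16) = k^4 - 8*k^3 - 7*k^2 + 50*k + 48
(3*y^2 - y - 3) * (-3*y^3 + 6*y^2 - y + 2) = -9*y^5 + 21*y^4 - 11*y^2 + y - 6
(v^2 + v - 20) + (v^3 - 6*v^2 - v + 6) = v^3 - 5*v^2 - 14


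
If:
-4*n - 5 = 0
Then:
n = -5/4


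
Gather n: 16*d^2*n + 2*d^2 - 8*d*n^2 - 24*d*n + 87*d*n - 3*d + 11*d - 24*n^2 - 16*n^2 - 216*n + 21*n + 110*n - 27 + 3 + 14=2*d^2 + 8*d + n^2*(-8*d - 40) + n*(16*d^2 + 63*d - 85) - 10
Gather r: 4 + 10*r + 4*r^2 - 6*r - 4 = 4*r^2 + 4*r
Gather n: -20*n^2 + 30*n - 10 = -20*n^2 + 30*n - 10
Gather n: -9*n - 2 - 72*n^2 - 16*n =-72*n^2 - 25*n - 2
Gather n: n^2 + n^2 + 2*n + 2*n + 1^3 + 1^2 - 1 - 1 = 2*n^2 + 4*n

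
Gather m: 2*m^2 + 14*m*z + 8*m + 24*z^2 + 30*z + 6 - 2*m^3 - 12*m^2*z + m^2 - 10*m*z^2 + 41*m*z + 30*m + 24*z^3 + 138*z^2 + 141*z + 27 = -2*m^3 + m^2*(3 - 12*z) + m*(-10*z^2 + 55*z + 38) + 24*z^3 + 162*z^2 + 171*z + 33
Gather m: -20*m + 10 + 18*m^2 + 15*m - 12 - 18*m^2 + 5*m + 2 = 0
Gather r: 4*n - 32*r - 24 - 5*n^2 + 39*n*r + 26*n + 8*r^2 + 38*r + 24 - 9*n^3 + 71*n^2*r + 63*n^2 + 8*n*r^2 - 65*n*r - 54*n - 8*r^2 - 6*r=-9*n^3 + 58*n^2 + 8*n*r^2 - 24*n + r*(71*n^2 - 26*n)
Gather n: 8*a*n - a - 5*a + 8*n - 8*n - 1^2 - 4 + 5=8*a*n - 6*a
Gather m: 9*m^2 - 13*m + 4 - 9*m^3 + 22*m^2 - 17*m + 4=-9*m^3 + 31*m^2 - 30*m + 8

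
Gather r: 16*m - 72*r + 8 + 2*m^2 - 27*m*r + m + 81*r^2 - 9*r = 2*m^2 + 17*m + 81*r^2 + r*(-27*m - 81) + 8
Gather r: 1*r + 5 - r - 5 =0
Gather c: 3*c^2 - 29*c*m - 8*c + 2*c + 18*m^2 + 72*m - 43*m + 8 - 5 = 3*c^2 + c*(-29*m - 6) + 18*m^2 + 29*m + 3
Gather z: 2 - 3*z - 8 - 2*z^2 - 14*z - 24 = -2*z^2 - 17*z - 30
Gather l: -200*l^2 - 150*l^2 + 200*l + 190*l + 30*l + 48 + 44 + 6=-350*l^2 + 420*l + 98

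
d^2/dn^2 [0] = 0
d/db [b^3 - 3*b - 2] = 3*b^2 - 3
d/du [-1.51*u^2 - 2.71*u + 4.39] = -3.02*u - 2.71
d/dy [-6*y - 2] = -6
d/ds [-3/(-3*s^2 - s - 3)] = 3*(-6*s - 1)/(3*s^2 + s + 3)^2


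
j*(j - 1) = j^2 - j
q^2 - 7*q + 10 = (q - 5)*(q - 2)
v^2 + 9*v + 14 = (v + 2)*(v + 7)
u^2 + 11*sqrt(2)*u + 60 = (u + 5*sqrt(2))*(u + 6*sqrt(2))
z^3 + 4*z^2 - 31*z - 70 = (z - 5)*(z + 2)*(z + 7)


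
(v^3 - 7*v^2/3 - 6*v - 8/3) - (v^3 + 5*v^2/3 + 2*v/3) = -4*v^2 - 20*v/3 - 8/3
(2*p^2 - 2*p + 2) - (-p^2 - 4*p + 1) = 3*p^2 + 2*p + 1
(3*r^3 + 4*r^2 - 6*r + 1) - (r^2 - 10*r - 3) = 3*r^3 + 3*r^2 + 4*r + 4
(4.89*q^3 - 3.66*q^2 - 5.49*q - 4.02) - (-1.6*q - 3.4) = 4.89*q^3 - 3.66*q^2 - 3.89*q - 0.62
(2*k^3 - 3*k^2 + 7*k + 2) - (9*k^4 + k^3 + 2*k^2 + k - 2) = -9*k^4 + k^3 - 5*k^2 + 6*k + 4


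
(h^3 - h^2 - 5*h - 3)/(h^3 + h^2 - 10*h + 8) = (h^3 - h^2 - 5*h - 3)/(h^3 + h^2 - 10*h + 8)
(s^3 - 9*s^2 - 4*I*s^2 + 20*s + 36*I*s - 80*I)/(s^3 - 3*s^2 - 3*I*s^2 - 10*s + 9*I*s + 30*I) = (s^2 - 4*s*(1 + I) + 16*I)/(s^2 + s*(2 - 3*I) - 6*I)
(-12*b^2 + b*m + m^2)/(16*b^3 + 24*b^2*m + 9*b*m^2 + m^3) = (-3*b + m)/(4*b^2 + 5*b*m + m^2)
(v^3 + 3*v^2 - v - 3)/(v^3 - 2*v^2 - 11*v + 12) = (v + 1)/(v - 4)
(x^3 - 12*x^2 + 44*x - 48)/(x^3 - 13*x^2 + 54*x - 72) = (x - 2)/(x - 3)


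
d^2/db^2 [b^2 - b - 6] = 2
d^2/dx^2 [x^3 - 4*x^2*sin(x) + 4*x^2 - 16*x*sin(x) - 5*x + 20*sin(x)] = 4*x^2*sin(x) - 16*sqrt(2)*x*cos(x + pi/4) + 6*x - 28*sin(x) - 32*cos(x) + 8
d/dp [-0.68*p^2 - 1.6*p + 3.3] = -1.36*p - 1.6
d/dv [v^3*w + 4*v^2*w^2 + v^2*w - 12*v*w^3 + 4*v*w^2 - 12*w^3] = w*(3*v^2 + 8*v*w + 2*v - 12*w^2 + 4*w)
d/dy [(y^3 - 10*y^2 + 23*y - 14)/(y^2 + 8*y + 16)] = (y^3 + 12*y^2 - 103*y + 120)/(y^3 + 12*y^2 + 48*y + 64)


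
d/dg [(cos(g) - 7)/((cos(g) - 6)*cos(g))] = (sin(g) + 42*sin(g)/cos(g)^2 - 14*tan(g))/(cos(g) - 6)^2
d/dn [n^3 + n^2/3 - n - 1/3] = 3*n^2 + 2*n/3 - 1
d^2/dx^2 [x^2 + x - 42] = 2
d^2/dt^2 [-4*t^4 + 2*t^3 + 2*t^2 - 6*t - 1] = -48*t^2 + 12*t + 4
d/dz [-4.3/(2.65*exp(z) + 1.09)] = 11.395*exp(z)/(2.65*exp(z) + 1.09)^2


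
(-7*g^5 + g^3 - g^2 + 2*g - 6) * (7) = -49*g^5 + 7*g^3 - 7*g^2 + 14*g - 42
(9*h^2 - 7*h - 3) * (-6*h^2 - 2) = -54*h^4 + 42*h^3 + 14*h + 6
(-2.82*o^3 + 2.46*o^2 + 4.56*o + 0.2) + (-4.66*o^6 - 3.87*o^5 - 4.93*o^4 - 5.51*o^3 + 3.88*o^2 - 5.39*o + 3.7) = -4.66*o^6 - 3.87*o^5 - 4.93*o^4 - 8.33*o^3 + 6.34*o^2 - 0.83*o + 3.9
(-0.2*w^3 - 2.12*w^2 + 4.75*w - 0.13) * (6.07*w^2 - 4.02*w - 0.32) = -1.214*w^5 - 12.0644*w^4 + 37.4189*w^3 - 19.2057*w^2 - 0.9974*w + 0.0416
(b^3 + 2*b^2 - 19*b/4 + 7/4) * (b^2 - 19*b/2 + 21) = b^5 - 15*b^4/2 - 11*b^3/4 + 711*b^2/8 - 931*b/8 + 147/4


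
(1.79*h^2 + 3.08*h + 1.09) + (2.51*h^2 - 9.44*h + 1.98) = 4.3*h^2 - 6.36*h + 3.07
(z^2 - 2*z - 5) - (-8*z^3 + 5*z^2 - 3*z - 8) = 8*z^3 - 4*z^2 + z + 3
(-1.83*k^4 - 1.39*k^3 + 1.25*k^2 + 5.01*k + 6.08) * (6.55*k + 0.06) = -11.9865*k^5 - 9.2143*k^4 + 8.1041*k^3 + 32.8905*k^2 + 40.1246*k + 0.3648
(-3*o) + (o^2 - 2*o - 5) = o^2 - 5*o - 5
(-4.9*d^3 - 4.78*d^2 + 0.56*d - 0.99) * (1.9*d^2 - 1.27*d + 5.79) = -9.31*d^5 - 2.859*d^4 - 21.2364*d^3 - 30.2684*d^2 + 4.4997*d - 5.7321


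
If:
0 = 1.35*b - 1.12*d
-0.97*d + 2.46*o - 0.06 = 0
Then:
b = 2.10400916380298*o - 0.0513172966781214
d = 2.5360824742268*o - 0.0618556701030928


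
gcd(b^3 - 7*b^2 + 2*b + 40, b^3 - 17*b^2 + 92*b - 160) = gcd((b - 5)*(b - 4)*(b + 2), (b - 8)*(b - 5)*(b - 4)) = b^2 - 9*b + 20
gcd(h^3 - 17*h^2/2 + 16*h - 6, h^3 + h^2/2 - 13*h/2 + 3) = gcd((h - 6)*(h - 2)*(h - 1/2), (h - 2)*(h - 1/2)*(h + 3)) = h^2 - 5*h/2 + 1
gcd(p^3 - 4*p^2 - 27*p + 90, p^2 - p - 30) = p^2 - p - 30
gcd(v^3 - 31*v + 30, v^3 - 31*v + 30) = v^3 - 31*v + 30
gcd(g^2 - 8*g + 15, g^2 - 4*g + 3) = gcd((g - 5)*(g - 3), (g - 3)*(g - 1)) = g - 3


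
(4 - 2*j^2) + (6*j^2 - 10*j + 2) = 4*j^2 - 10*j + 6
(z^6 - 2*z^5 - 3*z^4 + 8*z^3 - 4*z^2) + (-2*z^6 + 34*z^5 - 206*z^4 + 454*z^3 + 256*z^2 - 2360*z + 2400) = -z^6 + 32*z^5 - 209*z^4 + 462*z^3 + 252*z^2 - 2360*z + 2400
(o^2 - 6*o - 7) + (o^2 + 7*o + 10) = 2*o^2 + o + 3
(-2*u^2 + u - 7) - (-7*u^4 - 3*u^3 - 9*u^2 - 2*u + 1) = 7*u^4 + 3*u^3 + 7*u^2 + 3*u - 8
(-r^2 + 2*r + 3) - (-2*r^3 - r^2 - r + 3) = 2*r^3 + 3*r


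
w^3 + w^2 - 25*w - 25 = (w - 5)*(w + 1)*(w + 5)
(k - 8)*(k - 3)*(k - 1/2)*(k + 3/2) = k^4 - 10*k^3 + 49*k^2/4 + 129*k/4 - 18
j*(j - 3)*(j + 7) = j^3 + 4*j^2 - 21*j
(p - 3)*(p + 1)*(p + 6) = p^3 + 4*p^2 - 15*p - 18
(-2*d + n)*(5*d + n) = -10*d^2 + 3*d*n + n^2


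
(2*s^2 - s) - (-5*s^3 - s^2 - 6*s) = 5*s^3 + 3*s^2 + 5*s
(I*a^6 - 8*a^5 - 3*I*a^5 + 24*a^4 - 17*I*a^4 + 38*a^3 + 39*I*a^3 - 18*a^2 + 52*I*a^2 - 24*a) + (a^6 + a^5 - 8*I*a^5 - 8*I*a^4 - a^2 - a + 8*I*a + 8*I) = a^6 + I*a^6 - 7*a^5 - 11*I*a^5 + 24*a^4 - 25*I*a^4 + 38*a^3 + 39*I*a^3 - 19*a^2 + 52*I*a^2 - 25*a + 8*I*a + 8*I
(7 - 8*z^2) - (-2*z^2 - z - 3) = -6*z^2 + z + 10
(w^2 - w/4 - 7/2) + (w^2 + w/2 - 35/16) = 2*w^2 + w/4 - 91/16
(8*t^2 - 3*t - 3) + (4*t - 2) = 8*t^2 + t - 5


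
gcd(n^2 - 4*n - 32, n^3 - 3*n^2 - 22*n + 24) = n + 4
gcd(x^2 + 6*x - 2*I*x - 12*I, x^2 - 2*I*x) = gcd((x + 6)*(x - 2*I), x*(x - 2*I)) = x - 2*I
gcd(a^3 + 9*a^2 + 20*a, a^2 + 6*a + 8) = a + 4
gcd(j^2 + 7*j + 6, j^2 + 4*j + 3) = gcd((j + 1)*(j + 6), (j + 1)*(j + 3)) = j + 1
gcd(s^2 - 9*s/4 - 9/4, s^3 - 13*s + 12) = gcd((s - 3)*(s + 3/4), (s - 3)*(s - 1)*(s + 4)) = s - 3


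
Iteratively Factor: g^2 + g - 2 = (g - 1)*(g + 2)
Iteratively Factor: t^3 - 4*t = (t - 2)*(t^2 + 2*t) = (t - 2)*(t + 2)*(t)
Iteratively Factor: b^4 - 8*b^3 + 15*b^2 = (b)*(b^3 - 8*b^2 + 15*b) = b*(b - 3)*(b^2 - 5*b) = b^2*(b - 3)*(b - 5)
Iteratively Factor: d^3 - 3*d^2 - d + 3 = (d + 1)*(d^2 - 4*d + 3) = (d - 1)*(d + 1)*(d - 3)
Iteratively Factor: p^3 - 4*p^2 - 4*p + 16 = (p - 4)*(p^2 - 4) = (p - 4)*(p + 2)*(p - 2)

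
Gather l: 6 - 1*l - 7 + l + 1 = 0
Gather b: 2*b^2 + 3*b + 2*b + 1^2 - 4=2*b^2 + 5*b - 3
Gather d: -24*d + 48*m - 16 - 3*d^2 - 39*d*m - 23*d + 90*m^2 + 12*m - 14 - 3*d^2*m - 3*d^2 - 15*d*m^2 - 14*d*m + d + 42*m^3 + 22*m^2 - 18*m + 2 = d^2*(-3*m - 6) + d*(-15*m^2 - 53*m - 46) + 42*m^3 + 112*m^2 + 42*m - 28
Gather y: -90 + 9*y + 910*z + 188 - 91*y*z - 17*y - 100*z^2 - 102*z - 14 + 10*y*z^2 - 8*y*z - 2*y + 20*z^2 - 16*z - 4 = y*(10*z^2 - 99*z - 10) - 80*z^2 + 792*z + 80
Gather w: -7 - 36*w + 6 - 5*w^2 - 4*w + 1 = -5*w^2 - 40*w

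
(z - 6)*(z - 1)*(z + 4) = z^3 - 3*z^2 - 22*z + 24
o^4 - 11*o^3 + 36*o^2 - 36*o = o*(o - 6)*(o - 3)*(o - 2)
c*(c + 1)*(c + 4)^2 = c^4 + 9*c^3 + 24*c^2 + 16*c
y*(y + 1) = y^2 + y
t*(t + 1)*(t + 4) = t^3 + 5*t^2 + 4*t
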